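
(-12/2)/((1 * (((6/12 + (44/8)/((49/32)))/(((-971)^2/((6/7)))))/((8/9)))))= -5174311408/3609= -1433724.41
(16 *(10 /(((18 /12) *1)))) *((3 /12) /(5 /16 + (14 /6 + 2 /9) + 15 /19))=72960 /10007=7.29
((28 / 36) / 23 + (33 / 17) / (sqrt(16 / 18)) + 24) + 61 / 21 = 99* sqrt(2) / 68 + 39034 / 1449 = 29.00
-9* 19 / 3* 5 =-285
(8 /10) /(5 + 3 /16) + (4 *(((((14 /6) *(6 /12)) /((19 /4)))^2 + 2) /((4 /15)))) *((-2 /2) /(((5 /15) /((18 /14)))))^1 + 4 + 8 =-112264262 /1048705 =-107.05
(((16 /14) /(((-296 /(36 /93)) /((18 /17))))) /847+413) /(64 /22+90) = 47746752607 /10741180142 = 4.45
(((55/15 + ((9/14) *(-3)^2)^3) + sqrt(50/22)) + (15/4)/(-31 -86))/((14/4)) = 56.80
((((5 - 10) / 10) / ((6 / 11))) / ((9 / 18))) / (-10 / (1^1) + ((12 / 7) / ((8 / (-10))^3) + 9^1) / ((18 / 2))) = 616 / 3149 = 0.20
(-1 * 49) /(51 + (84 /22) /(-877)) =-472703 /491955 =-0.96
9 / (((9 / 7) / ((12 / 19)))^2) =784 / 361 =2.17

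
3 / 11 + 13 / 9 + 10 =1160 / 99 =11.72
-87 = -87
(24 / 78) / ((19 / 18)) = 72 / 247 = 0.29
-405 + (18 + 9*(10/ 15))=-381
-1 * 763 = -763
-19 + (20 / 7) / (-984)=-32723 / 1722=-19.00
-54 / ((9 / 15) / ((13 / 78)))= -15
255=255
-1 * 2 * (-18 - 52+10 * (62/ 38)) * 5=10200/ 19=536.84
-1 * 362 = -362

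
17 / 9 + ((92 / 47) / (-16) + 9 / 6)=5527 / 1692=3.27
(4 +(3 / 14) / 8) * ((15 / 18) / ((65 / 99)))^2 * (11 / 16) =5402529 / 1211392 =4.46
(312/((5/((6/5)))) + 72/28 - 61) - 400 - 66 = -78671/175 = -449.55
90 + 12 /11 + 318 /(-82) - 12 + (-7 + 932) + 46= 1046.21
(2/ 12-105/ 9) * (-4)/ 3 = 46/ 3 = 15.33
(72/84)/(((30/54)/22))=1188/35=33.94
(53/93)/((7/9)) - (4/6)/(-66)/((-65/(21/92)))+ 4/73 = 2461705613/3126062940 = 0.79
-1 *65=-65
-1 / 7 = -0.14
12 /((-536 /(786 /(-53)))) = 1179 /3551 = 0.33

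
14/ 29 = 0.48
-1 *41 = -41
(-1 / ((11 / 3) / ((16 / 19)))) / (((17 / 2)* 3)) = -32 / 3553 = -0.01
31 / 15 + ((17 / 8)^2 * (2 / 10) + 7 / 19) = 60889 / 18240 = 3.34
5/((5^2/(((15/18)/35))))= 1/210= 0.00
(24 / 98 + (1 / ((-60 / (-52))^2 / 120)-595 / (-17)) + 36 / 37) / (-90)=-3436121 / 2447550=-1.40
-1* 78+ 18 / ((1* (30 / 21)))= -327 / 5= -65.40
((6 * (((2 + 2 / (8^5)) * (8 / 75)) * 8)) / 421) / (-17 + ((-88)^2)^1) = 32769 / 10409814400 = 0.00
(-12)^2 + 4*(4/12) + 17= 487/3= 162.33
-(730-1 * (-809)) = -1539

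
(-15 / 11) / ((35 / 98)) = -42 / 11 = -3.82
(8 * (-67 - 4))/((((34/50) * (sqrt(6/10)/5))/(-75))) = 1775000 * sqrt(15)/17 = 404385.03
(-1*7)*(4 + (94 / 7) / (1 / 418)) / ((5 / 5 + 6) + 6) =-39320 / 13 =-3024.62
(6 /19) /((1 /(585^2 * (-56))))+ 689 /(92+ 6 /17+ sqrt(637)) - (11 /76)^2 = -79728309048678287 /13173941232 - 1393847 * sqrt(13) /2280807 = -6051973.11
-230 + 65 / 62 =-14195 / 62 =-228.95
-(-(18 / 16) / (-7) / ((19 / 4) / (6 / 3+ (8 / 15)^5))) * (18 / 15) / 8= -775759 / 74812500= -0.01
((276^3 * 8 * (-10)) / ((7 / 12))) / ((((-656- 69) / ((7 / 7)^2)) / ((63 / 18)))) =2018359296 / 145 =13919719.28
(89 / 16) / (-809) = -89 / 12944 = -0.01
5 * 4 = 20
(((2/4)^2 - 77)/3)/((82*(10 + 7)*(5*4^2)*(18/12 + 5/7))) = -2149/20742720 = -0.00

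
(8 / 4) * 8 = 16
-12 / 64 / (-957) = 1 / 5104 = 0.00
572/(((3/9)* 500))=429/125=3.43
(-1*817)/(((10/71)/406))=-11775421/5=-2355084.20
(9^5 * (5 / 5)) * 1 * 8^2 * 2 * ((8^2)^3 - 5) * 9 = 17831860774272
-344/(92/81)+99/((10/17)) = -30951/230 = -134.57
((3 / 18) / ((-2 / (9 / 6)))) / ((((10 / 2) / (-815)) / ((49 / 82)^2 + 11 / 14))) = 8767607 / 376544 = 23.28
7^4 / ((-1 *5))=-2401 / 5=-480.20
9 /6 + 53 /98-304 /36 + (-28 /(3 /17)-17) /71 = -277973 /31311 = -8.88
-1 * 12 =-12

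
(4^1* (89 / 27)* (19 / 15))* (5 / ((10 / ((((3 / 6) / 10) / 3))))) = 1691 / 12150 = 0.14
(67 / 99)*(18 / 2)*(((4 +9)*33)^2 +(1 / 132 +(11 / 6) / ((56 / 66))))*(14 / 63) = 22787488925 / 91476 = 249108.93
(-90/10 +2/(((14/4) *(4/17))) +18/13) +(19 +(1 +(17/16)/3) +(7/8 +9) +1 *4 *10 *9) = 1681865/4368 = 385.04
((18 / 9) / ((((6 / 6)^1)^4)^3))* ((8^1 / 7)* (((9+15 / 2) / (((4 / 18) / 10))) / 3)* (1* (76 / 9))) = 33440 / 7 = 4777.14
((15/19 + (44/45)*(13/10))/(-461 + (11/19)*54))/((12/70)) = -2681/95850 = -0.03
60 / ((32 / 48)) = 90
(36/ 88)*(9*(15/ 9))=135/ 22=6.14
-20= -20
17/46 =0.37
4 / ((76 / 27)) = 27 / 19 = 1.42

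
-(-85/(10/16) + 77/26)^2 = -11964681/676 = -17699.23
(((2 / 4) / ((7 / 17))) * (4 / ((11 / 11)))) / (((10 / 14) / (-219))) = -7446 / 5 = -1489.20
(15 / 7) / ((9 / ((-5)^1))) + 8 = 143 / 21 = 6.81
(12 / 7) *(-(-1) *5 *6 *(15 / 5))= 1080 / 7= 154.29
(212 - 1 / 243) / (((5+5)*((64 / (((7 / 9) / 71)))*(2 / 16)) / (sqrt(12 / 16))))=72121*sqrt(3) / 4968864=0.03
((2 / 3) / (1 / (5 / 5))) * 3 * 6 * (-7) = -84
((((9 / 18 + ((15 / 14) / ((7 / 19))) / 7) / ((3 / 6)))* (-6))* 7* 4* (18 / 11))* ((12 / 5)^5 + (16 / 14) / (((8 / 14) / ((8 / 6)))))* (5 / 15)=-13806.89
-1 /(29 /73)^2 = -5329 /841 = -6.34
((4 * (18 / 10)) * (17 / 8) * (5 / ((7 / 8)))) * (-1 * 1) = -612 / 7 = -87.43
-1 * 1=-1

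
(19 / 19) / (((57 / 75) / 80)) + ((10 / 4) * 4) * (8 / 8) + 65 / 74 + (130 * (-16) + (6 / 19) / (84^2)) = -1623576743 / 826728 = -1963.86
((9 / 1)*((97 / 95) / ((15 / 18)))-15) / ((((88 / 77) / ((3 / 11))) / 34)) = -673659 / 20900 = -32.23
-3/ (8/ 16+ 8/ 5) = -10/ 7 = -1.43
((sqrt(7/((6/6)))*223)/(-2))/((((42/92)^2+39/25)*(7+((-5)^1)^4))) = -2949175*sqrt(7)/29561484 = -0.26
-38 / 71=-0.54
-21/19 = -1.11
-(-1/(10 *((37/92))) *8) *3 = 1104/185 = 5.97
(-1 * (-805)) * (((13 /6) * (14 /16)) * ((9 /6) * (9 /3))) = 219765 /32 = 6867.66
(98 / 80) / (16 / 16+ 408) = 49 / 16360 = 0.00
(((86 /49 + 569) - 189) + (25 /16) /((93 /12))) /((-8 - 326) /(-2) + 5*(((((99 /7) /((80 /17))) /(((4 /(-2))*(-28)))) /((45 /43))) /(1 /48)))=23207690 /10894733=2.13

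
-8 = -8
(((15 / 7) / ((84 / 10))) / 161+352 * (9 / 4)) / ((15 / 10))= 12496201 / 23667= 528.00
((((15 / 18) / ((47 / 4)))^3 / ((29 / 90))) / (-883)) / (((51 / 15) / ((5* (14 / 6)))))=-1750000 / 406765120833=-0.00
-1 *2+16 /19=-22 /19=-1.16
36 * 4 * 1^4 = 144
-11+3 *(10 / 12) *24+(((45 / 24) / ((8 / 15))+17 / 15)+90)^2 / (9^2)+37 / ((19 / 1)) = 229126423411 / 1418342400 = 161.55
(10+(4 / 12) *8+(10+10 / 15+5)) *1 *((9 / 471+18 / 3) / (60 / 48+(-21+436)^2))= 340 / 343359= 0.00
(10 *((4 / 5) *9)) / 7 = 72 / 7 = 10.29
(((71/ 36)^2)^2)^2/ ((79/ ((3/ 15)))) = 645753531245761/ 1114338413445120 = 0.58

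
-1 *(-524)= 524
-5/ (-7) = 5/ 7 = 0.71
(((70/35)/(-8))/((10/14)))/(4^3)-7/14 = -647/1280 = -0.51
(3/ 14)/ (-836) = -3/ 11704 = -0.00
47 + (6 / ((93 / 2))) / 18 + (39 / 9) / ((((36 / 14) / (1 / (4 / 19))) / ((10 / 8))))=1527035 / 26784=57.01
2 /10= 1 /5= 0.20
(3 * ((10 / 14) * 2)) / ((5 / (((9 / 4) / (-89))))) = -27 / 1246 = -0.02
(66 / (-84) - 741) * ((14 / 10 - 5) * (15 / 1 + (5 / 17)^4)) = 23430553920 / 584647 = 40076.41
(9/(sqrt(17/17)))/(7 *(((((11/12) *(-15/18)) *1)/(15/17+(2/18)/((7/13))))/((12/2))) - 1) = -45792/9253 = -4.95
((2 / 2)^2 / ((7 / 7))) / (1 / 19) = 19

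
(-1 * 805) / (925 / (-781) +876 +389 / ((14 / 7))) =-1257410 / 1670271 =-0.75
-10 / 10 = -1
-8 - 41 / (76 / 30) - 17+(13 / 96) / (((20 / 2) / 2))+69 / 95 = -368729 / 9120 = -40.43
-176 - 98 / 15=-2738 / 15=-182.53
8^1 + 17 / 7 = 73 / 7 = 10.43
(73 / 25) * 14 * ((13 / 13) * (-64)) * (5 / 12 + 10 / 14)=-44384 / 15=-2958.93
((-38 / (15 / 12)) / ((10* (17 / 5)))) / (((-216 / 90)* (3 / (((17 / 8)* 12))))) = 19 / 6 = 3.17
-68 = -68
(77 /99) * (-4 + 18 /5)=-14 /45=-0.31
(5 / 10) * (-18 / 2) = -9 / 2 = -4.50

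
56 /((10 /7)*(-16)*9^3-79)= -392 /117193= -0.00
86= 86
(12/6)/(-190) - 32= -3041/95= -32.01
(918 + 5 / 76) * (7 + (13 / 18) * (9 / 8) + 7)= 16536201 / 1216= 13598.85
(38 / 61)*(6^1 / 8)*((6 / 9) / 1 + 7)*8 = 1748 / 61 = 28.66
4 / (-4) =-1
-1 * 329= -329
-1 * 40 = -40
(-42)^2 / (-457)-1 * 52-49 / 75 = -1936993 / 34275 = -56.51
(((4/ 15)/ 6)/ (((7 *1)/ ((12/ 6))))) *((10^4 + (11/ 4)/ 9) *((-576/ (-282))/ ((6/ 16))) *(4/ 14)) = 184325632/ 932715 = 197.62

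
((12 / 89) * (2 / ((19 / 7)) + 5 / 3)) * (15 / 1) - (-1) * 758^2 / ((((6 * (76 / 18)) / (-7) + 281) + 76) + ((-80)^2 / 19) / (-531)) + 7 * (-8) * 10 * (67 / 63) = 1038.13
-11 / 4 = -2.75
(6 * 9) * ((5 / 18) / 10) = 3 / 2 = 1.50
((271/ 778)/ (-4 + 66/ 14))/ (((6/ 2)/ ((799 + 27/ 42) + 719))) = 1920577/ 7780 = 246.86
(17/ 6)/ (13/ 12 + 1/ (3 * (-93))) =3162/ 1205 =2.62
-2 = -2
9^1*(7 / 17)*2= 126 / 17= 7.41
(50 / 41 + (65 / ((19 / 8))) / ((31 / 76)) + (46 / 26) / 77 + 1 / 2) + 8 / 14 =25231203 / 363506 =69.41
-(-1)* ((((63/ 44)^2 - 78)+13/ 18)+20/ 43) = -74.76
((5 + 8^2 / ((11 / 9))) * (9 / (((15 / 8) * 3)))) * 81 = 408888 / 55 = 7434.33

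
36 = 36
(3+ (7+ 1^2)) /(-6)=-11 /6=-1.83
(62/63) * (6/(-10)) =-62/105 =-0.59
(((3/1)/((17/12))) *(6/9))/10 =12/85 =0.14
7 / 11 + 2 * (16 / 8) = 51 / 11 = 4.64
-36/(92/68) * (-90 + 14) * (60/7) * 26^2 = 11717557.27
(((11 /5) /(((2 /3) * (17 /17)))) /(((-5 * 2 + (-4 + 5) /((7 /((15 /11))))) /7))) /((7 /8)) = -10164 /3775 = -2.69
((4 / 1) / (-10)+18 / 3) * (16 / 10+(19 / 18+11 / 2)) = 10276 / 225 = 45.67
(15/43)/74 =15/3182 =0.00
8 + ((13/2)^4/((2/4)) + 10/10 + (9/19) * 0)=28633/8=3579.12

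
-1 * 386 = -386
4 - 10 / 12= 19 / 6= 3.17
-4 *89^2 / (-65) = 31684 / 65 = 487.45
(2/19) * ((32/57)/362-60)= -1238008/196023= -6.32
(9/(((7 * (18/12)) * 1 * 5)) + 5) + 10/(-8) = 549/140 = 3.92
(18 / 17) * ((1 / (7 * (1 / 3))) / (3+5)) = 27 / 476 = 0.06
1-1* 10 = -9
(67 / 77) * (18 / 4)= 603 / 154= 3.92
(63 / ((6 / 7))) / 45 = 49 / 30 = 1.63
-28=-28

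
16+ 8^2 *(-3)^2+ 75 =667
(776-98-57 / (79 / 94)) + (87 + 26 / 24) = 661951 / 948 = 698.26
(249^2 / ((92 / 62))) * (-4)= -3844062 / 23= -167133.13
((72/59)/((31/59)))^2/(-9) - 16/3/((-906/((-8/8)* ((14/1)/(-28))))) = -778940/1305999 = -0.60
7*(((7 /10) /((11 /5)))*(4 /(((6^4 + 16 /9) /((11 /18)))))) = 49 /11680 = 0.00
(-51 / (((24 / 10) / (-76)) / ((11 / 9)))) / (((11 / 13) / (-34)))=-713830 / 9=-79314.44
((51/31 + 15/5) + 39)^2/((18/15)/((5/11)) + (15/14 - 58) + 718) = 71190350/24804371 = 2.87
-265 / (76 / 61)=-16165 / 76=-212.70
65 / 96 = 0.68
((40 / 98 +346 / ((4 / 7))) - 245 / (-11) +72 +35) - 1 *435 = 323595 / 1078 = 300.18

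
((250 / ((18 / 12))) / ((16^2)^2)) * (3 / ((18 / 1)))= 125 / 294912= 0.00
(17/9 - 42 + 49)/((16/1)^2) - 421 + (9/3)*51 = -38587/144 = -267.97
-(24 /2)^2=-144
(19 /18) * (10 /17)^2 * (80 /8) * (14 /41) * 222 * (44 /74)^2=128744000 /1315239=97.89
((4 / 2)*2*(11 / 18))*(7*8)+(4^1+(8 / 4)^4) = 1412 / 9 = 156.89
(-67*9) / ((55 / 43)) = -25929 / 55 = -471.44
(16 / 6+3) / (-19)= -0.30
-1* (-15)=15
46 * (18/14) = 414/7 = 59.14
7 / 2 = 3.50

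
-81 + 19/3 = -224/3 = -74.67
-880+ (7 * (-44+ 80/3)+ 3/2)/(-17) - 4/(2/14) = -91897/102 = -900.95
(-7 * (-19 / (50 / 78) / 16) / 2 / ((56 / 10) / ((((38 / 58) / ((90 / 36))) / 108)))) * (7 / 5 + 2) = 79781 / 8352000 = 0.01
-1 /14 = -0.07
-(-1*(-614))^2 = -376996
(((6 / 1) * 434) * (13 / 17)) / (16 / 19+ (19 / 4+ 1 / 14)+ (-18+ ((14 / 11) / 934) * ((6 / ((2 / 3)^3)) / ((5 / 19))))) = -162.80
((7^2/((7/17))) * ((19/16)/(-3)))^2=5112121/2304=2218.80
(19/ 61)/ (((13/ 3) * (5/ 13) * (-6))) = -19/ 610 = -0.03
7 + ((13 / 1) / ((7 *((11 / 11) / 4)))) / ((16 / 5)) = 261 / 28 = 9.32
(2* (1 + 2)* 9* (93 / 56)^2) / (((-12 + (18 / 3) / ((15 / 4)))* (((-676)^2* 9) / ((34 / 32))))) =-2205495 / 596159922176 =-0.00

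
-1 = -1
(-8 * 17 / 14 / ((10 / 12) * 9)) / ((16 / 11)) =-187 / 210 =-0.89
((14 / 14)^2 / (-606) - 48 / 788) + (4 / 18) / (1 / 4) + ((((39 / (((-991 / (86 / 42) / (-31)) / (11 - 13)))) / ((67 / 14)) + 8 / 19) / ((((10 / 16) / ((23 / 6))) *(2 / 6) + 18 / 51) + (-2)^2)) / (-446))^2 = 1112862373942425181739578710241 / 1346760916182749055441645981234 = 0.83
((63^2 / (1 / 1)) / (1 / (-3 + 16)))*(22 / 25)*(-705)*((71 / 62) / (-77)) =73791081 / 155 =476071.49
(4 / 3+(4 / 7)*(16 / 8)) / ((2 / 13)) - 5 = 233 / 21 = 11.10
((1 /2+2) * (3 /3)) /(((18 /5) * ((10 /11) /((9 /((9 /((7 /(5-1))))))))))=1.34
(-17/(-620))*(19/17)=19/620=0.03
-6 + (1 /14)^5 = -6.00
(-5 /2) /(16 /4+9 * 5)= -5 /98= -0.05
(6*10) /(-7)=-60 /7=-8.57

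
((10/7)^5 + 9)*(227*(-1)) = -57036701/16807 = -3393.63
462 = 462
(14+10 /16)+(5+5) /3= 431 /24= 17.96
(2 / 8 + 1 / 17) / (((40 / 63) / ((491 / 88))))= 649593 / 239360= 2.71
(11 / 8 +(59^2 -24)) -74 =27075 / 8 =3384.38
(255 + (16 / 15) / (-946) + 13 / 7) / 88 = 6378377 / 2185260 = 2.92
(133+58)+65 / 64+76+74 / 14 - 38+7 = 108551 / 448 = 242.30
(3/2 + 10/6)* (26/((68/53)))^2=9019699/6936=1300.42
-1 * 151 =-151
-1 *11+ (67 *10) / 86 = -138 / 43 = -3.21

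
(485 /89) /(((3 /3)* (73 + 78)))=485 /13439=0.04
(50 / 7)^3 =125000 / 343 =364.43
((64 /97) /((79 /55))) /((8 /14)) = 6160 /7663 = 0.80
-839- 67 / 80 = -67187 / 80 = -839.84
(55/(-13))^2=3025/169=17.90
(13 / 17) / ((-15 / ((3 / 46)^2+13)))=-357721 / 539580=-0.66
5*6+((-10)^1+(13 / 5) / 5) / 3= 26.84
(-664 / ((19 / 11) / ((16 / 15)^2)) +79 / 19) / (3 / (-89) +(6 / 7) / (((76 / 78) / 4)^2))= -21922704013 / 729286875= -30.06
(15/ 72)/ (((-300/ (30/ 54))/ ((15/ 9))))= -5/ 7776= -0.00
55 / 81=0.68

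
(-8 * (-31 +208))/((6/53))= -12508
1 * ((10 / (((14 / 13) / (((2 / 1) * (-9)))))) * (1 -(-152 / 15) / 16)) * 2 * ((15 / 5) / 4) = -819 / 2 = -409.50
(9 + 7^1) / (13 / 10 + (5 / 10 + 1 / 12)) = 960 / 113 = 8.50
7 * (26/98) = 13/7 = 1.86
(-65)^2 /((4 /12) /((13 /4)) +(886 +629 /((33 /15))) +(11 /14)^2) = 355254900 /98599337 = 3.60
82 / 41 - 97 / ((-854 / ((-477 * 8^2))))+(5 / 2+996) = -2106789 / 854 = -2466.97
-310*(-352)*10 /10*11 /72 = 150040 /9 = 16671.11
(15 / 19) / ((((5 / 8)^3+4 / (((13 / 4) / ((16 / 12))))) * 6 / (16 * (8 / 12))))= 532480 / 715217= 0.74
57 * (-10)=-570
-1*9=-9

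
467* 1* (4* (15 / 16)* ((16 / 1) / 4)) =7005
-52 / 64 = -13 / 16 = -0.81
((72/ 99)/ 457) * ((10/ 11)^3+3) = 39944/ 6690937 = 0.01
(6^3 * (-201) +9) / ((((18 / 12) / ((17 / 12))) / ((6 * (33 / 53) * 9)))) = -1378377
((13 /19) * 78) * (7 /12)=1183 /38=31.13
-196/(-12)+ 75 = 274/3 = 91.33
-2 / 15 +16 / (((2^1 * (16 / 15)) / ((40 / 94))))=2156 / 705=3.06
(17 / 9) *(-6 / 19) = -34 / 57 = -0.60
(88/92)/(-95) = -22/2185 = -0.01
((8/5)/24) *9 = 3/5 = 0.60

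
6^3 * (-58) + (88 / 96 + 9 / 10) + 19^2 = -729911 / 60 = -12165.18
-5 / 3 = -1.67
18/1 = 18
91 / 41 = 2.22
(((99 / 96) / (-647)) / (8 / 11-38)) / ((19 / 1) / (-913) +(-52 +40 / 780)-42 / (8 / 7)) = -12925341 / 26815921473200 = -0.00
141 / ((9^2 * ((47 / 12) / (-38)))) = -152 / 9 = -16.89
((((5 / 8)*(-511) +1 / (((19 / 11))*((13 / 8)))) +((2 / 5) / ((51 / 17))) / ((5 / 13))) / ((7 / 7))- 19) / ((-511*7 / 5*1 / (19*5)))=50042999 / 1116024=44.84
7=7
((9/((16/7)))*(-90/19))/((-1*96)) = 945/4864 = 0.19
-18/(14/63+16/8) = -81/10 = -8.10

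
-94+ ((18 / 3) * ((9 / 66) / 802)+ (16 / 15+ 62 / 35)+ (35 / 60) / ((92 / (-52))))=-1299479343 / 14203420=-91.49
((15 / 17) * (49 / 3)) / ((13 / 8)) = 1960 / 221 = 8.87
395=395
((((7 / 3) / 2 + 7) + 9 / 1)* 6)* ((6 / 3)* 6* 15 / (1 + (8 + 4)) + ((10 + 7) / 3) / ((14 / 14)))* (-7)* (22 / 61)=-12070982 / 2379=-5073.97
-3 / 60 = -1 / 20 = -0.05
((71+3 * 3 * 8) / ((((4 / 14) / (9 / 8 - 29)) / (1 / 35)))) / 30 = -31889 / 2400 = -13.29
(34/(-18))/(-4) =0.47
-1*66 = -66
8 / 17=0.47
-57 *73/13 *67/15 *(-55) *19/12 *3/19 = 1022219/52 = 19658.06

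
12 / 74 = 0.16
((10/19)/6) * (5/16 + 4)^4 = 37778535/1245184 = 30.34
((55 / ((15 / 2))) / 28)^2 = 121 / 1764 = 0.07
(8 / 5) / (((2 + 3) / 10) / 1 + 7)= 16 / 75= 0.21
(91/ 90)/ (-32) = -0.03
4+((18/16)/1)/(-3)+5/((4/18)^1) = 26.12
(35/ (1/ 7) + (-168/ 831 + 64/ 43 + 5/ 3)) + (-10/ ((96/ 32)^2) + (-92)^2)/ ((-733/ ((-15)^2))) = -61546538650/ 26192289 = -2349.80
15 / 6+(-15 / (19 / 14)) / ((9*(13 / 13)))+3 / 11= 1937 / 1254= 1.54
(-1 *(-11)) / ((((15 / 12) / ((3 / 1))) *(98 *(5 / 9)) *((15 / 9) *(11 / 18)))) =2916 / 6125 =0.48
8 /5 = 1.60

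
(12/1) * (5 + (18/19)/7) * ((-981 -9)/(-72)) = 112695/133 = 847.33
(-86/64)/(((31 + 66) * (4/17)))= -731/12416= -0.06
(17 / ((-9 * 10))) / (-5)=0.04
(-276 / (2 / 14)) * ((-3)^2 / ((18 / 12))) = -11592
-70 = -70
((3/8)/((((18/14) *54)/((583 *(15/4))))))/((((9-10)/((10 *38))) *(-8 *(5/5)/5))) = 9692375/3456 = 2804.51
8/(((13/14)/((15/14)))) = 120/13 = 9.23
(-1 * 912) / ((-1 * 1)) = 912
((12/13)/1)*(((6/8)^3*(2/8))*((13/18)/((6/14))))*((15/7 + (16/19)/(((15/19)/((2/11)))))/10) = 2699/70400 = 0.04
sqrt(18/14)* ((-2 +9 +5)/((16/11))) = 99* sqrt(7)/28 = 9.35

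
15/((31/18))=8.71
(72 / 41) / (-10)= -36 / 205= -0.18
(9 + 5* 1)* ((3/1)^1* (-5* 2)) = -420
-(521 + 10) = -531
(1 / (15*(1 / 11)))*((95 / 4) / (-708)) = -209 / 8496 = -0.02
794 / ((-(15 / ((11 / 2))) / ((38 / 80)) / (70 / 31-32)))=38250553 / 9300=4112.96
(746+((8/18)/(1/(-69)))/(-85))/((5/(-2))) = -380644/1275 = -298.54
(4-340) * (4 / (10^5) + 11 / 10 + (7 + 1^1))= -9555042 / 3125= -3057.61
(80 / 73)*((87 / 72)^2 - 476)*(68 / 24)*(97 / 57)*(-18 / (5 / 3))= 450729415 / 16644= 27080.59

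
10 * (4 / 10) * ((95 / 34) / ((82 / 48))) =4560 / 697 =6.54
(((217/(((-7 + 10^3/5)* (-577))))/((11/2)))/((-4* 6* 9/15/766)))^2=172685958025/486179480072484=0.00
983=983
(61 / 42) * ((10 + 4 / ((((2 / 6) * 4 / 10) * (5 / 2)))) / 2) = 671 / 42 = 15.98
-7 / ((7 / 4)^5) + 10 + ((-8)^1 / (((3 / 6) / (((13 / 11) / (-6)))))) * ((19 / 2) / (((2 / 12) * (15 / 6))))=10752982 / 132055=81.43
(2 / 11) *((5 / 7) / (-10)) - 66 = -5083 / 77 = -66.01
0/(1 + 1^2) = 0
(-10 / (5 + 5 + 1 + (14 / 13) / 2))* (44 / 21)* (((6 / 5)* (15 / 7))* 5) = -23.35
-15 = -15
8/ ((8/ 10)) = 10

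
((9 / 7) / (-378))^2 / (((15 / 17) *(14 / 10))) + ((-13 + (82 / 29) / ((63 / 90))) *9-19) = -5245281731 / 52639524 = -99.65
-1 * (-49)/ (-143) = -49/ 143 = -0.34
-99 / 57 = -33 / 19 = -1.74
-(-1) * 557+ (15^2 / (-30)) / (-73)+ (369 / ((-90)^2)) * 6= 3051634 / 5475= 557.38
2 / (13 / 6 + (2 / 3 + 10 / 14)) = 84 / 149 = 0.56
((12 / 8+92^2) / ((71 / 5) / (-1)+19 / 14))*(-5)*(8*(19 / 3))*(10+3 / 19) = 4574756200 / 2697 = 1696238.86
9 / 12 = 3 / 4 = 0.75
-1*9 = -9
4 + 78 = 82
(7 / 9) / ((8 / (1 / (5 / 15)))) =7 / 24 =0.29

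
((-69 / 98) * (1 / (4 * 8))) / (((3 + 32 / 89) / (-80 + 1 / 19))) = 0.52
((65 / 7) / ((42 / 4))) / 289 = 130 / 42483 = 0.00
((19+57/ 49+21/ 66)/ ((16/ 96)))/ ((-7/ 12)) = -794844/ 3773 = -210.67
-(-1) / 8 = 1 / 8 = 0.12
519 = 519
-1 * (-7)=7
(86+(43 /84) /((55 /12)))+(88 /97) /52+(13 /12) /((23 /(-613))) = 57.26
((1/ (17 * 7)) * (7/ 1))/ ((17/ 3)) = 3/ 289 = 0.01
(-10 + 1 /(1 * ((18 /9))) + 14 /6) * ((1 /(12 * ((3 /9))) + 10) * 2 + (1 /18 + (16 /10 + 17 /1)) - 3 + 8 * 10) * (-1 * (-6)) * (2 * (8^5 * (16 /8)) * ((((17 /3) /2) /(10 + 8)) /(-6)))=62602231808 /3645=17174823.54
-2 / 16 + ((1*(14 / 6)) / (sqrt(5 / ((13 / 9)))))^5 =2.98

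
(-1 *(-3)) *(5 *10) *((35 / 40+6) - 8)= -168.75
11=11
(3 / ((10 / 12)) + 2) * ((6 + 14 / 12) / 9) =602 / 135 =4.46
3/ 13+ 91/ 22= 1249/ 286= 4.37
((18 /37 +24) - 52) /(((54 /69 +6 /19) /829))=-184396957 /8880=-20765.42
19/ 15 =1.27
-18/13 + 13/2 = 133/26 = 5.12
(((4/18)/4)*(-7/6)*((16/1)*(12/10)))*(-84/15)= 1568/225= 6.97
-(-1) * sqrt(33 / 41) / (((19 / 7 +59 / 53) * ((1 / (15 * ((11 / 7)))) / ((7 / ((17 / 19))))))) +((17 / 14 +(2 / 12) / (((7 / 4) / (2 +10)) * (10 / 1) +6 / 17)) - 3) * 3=-52569 / 10346 +232617 * sqrt(1353) / 197948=38.14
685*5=3425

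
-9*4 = -36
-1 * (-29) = 29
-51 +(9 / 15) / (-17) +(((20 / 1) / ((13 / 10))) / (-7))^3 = -3948990998 / 64053535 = -61.65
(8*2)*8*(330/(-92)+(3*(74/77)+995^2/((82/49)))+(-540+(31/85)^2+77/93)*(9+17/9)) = 32921014758633461632/439102315575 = 74973448.31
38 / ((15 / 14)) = 532 / 15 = 35.47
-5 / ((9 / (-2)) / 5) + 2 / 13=668 / 117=5.71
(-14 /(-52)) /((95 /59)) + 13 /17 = 39131 /41990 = 0.93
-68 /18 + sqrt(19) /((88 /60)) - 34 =-34.81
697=697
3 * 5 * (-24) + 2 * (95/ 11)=-3770/ 11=-342.73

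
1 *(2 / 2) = 1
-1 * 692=-692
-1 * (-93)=93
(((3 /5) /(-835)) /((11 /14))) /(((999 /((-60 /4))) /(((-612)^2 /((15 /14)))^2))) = 14256930465792 /8496125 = 1678050.93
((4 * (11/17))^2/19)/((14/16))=0.40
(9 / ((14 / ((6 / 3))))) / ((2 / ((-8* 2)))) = -72 / 7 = -10.29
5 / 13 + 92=1201 / 13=92.38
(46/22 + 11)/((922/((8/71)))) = 576/360041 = 0.00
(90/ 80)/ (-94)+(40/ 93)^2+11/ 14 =43649777/ 45528336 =0.96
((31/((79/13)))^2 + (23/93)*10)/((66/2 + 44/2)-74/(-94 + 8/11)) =0.51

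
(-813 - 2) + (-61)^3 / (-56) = 3238.23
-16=-16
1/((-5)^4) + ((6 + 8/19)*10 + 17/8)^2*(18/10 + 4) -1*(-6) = 25528.33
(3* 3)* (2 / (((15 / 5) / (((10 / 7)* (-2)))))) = -120 / 7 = -17.14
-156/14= -78/7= -11.14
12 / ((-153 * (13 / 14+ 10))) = -56 / 7803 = -0.01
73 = 73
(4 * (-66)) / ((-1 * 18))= 44 / 3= 14.67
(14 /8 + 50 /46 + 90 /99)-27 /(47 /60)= -1461263 /47564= -30.72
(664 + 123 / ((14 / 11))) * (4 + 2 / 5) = 117139 / 35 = 3346.83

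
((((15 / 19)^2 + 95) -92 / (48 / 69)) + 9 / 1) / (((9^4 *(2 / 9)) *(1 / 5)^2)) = -997325 / 2105352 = -0.47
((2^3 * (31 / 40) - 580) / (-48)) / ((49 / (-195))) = -37297 / 784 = -47.57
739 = 739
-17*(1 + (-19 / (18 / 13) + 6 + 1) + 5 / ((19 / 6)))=24089 / 342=70.44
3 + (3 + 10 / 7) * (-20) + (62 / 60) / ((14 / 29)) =-35041 / 420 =-83.43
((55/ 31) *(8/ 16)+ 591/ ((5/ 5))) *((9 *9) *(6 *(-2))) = -17834742/ 31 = -575314.26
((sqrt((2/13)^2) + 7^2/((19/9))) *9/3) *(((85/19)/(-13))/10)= -294321/122018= -2.41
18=18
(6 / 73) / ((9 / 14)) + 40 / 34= 4856 / 3723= 1.30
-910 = -910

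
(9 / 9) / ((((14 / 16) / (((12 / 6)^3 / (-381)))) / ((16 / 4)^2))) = -1024 / 2667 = -0.38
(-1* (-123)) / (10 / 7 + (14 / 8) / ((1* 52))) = 179088 / 2129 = 84.12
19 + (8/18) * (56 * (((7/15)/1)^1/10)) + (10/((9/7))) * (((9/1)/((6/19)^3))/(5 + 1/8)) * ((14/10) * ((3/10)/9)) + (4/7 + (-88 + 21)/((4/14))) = -224945807/1162350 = -193.53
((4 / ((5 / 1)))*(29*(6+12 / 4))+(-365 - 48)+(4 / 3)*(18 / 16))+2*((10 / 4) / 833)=-1688441 / 8330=-202.69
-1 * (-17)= 17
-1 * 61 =-61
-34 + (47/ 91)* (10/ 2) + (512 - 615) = -134.42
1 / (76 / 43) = 43 / 76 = 0.57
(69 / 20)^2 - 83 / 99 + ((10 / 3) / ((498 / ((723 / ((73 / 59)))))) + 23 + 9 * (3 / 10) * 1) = 9759503681 / 239936400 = 40.68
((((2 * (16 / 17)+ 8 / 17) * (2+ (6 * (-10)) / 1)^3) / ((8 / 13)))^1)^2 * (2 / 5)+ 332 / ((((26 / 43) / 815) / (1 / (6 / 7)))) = 2509113409945945 / 11271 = 222616751836.21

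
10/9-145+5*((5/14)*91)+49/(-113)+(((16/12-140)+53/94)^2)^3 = 394265424212059373836150471889/56829402954050112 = 6937701325682.52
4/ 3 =1.33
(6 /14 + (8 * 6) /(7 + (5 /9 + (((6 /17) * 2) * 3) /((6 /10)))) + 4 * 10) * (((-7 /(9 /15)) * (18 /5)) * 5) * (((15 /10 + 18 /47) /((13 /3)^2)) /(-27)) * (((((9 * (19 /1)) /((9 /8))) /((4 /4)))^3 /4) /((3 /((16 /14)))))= 11675520.76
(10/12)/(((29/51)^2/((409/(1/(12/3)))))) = 4216.44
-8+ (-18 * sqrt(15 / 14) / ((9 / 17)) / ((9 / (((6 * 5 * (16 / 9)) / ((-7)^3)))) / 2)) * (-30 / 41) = -8 - 54400 * sqrt(210) / 885969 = -8.89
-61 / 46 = -1.33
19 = 19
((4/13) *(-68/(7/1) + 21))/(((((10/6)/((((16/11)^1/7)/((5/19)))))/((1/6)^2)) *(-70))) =-12008/18393375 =-0.00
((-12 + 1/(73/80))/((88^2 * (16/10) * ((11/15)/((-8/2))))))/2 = 14925/6218432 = 0.00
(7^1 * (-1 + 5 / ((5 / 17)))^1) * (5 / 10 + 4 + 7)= 1288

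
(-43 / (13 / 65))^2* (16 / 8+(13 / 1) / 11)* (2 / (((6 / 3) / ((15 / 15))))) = 147079.55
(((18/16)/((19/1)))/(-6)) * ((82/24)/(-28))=41/34048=0.00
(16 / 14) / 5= 8 / 35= 0.23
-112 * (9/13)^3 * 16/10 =-653184/10985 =-59.46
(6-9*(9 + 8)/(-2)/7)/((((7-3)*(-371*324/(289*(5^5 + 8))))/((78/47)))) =-929883799/17576496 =-52.90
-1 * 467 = -467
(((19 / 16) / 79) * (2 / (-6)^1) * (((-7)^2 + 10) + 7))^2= 43681 / 399424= 0.11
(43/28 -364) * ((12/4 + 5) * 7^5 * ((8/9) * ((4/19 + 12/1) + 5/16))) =-10307557827/19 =-542503043.53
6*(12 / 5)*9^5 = 4251528 / 5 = 850305.60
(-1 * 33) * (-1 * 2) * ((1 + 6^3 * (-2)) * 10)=-284460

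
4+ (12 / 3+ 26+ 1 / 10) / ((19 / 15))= 1055 / 38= 27.76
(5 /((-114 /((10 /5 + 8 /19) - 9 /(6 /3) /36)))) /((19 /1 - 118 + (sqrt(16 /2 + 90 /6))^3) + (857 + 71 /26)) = -7871695 /58213560248 + 6782815 * sqrt(23) /1659086467068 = -0.00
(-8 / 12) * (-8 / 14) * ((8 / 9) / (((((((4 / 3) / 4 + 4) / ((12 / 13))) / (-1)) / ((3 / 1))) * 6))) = -128 / 3549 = -0.04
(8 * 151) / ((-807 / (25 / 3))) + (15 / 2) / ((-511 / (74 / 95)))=-293480531 / 23505489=-12.49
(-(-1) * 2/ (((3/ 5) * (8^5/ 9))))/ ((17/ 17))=0.00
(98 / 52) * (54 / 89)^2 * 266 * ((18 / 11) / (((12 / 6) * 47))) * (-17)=-2907546516 / 53237041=-54.62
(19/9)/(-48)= -19/432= -0.04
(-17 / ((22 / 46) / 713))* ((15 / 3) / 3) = -1393915 / 33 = -42239.85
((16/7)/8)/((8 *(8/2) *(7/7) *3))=0.00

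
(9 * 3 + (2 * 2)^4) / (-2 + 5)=283 / 3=94.33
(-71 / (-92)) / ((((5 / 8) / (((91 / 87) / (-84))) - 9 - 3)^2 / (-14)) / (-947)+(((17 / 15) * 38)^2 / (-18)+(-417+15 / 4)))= -46020364650 / 30770078410921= -0.00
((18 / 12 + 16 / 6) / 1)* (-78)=-325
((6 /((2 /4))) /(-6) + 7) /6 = 5 /6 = 0.83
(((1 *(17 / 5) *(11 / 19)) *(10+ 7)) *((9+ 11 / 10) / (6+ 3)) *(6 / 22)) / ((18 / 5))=29189 / 10260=2.84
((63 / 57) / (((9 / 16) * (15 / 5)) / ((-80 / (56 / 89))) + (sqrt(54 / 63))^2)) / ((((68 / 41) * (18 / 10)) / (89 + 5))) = 3361458800 / 81509373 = 41.24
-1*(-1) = 1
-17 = -17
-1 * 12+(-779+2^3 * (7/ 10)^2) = -19677/ 25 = -787.08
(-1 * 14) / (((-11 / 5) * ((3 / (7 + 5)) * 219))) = 280 / 2409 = 0.12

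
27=27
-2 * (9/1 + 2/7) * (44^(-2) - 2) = 35945/968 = 37.13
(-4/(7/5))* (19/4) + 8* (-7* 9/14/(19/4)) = -2813/133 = -21.15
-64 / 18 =-32 / 9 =-3.56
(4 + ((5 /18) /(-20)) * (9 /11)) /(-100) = -351 /8800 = -0.04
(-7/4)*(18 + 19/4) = -637/16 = -39.81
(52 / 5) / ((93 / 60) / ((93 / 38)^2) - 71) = -3627 / 24671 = -0.15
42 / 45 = 14 / 15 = 0.93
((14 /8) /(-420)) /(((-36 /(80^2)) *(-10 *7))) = -2 /189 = -0.01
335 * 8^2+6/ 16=171523/ 8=21440.38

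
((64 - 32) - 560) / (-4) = 132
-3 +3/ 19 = -54/ 19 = -2.84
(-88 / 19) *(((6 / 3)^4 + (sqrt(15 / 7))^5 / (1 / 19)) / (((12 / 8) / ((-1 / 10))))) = 1408 / 285 + 1320 *sqrt(105) / 343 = 44.37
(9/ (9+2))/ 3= 3/ 11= 0.27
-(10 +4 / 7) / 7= -74 / 49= -1.51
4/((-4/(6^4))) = -1296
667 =667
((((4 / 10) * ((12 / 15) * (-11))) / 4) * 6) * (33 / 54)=-242 / 75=-3.23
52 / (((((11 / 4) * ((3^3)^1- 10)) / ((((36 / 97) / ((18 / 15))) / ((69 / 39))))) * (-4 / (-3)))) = 60840 / 417197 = 0.15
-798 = -798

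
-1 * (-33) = 33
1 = 1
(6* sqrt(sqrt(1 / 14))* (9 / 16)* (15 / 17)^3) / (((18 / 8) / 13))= 131625* 14^(3 / 4) / 137564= 6.93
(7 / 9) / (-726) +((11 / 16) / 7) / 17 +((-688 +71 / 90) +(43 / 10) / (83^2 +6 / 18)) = -687.21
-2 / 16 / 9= -1 / 72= -0.01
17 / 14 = 1.21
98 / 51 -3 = -55 / 51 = -1.08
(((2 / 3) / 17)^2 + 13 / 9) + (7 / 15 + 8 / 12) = 33544 / 13005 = 2.58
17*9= 153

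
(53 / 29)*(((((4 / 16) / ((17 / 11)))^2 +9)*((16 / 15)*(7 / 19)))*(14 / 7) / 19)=30968854 / 45383115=0.68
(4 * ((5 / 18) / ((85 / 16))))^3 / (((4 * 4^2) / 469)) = 240128 / 3581577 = 0.07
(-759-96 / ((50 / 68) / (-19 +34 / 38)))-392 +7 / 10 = 1152847 / 950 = 1213.52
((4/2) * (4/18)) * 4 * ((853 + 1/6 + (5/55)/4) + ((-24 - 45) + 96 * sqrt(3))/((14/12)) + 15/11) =1024 * sqrt(3)/7 + 2939836/2079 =1667.44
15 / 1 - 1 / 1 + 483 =497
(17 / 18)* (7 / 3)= 119 / 54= 2.20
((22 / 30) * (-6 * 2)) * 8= -70.40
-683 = -683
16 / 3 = 5.33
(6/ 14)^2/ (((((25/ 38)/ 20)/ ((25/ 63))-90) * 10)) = -76/ 372057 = -0.00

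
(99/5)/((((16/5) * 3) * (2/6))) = 99/16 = 6.19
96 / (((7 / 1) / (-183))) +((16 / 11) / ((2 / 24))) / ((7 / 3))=-192672 / 77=-2502.23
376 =376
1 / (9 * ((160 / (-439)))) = -439 / 1440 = -0.30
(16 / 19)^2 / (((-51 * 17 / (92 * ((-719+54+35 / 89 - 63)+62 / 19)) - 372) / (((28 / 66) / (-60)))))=0.00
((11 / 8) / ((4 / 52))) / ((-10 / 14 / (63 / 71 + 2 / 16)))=-115115 / 4544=-25.33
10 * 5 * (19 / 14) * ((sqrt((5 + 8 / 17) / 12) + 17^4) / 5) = 95 * sqrt(527) / 238 + 7934495 / 7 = 1133508.45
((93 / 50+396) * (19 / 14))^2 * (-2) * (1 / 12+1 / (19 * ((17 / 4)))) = -132833856381 / 2380000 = -55812.54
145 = 145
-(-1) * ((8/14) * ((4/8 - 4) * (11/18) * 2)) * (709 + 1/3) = -46816/27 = -1733.93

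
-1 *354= -354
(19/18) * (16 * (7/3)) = 1064/27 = 39.41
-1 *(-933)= 933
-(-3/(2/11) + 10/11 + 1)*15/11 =4815/242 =19.90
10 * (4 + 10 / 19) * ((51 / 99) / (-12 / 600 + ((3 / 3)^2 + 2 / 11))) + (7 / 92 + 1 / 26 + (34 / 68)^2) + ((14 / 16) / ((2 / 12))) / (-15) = 4374548801 / 217809540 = 20.08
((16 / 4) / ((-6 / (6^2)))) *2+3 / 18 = -287 / 6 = -47.83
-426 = -426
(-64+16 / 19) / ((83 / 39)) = -46800 / 1577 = -29.68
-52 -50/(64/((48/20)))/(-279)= -38683/744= -51.99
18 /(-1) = -18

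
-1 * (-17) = 17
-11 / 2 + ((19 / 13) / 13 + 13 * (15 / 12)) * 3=29465 / 676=43.59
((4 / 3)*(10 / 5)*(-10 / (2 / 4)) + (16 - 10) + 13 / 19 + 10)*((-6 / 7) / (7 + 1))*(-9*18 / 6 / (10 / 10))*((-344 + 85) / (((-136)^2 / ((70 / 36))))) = 8115765 / 2811392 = 2.89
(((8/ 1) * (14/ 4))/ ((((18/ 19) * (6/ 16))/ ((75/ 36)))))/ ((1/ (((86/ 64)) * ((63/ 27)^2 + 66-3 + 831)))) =1157382625/ 5832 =198453.81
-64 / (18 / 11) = -352 / 9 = -39.11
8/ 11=0.73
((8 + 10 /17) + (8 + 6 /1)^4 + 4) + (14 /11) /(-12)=43116757 /1122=38428.48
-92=-92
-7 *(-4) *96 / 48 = 56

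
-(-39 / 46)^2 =-1521 / 2116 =-0.72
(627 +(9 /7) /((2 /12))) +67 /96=426997 /672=635.41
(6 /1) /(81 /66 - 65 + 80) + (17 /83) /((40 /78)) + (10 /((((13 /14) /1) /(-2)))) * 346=-19135700019 /2568020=-7451.54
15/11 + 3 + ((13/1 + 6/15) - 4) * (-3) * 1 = -1311/55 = -23.84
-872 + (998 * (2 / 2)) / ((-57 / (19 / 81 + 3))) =-4287500 / 4617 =-928.63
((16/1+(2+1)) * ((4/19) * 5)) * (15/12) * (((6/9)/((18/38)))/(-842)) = -475/11367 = -0.04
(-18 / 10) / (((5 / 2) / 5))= -18 / 5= -3.60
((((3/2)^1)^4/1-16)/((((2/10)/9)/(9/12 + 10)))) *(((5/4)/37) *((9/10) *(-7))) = 21333375/18944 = 1126.13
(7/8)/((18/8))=7/18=0.39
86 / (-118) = -0.73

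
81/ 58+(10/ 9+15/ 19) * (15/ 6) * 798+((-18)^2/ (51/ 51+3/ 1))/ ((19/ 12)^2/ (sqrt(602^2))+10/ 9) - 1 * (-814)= 26241358007/ 5607498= 4679.69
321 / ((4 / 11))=3531 / 4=882.75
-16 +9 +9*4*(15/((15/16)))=569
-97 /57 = -1.70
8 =8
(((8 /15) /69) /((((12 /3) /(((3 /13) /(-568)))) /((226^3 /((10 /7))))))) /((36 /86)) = -434311997 /28659150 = -15.15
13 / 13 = 1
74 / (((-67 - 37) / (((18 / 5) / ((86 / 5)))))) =-333 / 2236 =-0.15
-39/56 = -0.70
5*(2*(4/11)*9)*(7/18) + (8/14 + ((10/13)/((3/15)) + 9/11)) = 17981/1001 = 17.96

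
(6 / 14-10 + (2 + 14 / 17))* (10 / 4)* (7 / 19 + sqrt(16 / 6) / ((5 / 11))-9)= 329230 / 2261-8833* sqrt(6) / 357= 85.01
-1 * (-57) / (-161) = -57 / 161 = -0.35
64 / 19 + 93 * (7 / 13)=13201 / 247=53.45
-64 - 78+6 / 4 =-281 / 2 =-140.50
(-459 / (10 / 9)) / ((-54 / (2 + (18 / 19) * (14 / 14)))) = 2142 / 95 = 22.55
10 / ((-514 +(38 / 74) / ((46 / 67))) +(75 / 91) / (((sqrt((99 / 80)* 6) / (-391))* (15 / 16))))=-1462679029319508 / 70537351132360337 +19789667159808* sqrt(330) / 70537351132360337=-0.02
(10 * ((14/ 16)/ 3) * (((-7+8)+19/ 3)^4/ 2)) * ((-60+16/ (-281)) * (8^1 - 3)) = -86478530600/ 68283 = -1266472.34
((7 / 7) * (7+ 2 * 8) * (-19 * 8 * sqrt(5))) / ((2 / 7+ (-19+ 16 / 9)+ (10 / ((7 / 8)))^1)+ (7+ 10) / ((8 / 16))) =-220248 * sqrt(5) / 1795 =-274.37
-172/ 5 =-34.40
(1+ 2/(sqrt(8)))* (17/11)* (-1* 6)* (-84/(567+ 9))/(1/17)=2023* sqrt(2)/176+ 2023/88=39.24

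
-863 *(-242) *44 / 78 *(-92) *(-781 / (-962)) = -165066030712 / 18759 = -8799297.97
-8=-8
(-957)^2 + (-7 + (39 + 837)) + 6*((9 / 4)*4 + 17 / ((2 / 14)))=917486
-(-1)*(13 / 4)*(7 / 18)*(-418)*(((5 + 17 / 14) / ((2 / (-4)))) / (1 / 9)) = 236379 / 4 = 59094.75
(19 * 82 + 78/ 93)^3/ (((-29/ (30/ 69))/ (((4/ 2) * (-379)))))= 855377520256177920/ 19870597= 43047399142.37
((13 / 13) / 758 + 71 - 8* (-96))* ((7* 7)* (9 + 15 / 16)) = 4954787733 / 12128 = 408541.20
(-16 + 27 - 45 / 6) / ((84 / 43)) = 43 / 24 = 1.79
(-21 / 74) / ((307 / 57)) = -1197 / 22718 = -0.05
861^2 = 741321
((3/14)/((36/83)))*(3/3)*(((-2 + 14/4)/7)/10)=83/7840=0.01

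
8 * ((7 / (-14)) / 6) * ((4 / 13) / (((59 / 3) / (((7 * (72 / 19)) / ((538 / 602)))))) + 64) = -505418432 / 11760411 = -42.98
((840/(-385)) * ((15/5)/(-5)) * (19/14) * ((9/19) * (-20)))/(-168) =54/539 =0.10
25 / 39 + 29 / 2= 15.14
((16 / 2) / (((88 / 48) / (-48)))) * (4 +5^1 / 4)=-12096 / 11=-1099.64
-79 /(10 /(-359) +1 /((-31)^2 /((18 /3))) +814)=-27254921 /280821730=-0.10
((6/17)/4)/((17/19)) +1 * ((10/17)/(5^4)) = 7193/72250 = 0.10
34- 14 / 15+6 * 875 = 5283.07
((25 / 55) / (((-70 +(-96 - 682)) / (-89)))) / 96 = 445 / 895488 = 0.00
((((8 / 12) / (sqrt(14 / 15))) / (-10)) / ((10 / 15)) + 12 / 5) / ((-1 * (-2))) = 6 / 5-sqrt(210) / 280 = 1.15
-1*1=-1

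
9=9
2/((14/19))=19/7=2.71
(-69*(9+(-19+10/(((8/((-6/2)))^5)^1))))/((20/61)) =138943299/65536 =2120.11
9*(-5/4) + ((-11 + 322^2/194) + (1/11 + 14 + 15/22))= 2249135/4268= 526.98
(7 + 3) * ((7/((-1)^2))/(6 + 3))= 70/9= 7.78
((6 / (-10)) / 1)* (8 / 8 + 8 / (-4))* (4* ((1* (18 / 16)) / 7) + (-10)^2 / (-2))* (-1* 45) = 18657 / 14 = 1332.64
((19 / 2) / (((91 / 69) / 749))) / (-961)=-140277 / 24986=-5.61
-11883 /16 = -742.69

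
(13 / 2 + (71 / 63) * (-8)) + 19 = 2077 / 126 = 16.48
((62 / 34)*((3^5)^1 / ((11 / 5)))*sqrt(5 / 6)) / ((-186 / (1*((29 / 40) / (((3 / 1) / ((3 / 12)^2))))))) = -261*sqrt(30) / 95744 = -0.01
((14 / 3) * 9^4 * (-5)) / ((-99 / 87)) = 1479870 / 11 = 134533.64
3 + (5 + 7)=15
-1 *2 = -2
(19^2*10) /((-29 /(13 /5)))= -9386 /29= -323.66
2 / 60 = 1 / 30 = 0.03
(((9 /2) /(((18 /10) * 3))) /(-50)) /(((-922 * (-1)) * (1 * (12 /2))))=-1 /331920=-0.00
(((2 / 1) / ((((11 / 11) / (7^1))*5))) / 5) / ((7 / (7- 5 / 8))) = 51 / 100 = 0.51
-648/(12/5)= -270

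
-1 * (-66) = 66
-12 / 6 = -2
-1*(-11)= 11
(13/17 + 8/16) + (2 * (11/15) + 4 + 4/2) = 4453/510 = 8.73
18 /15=6 /5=1.20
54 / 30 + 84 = 429 / 5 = 85.80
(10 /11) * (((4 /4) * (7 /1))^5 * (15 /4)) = 1260525 /22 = 57296.59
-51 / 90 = -17 / 30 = -0.57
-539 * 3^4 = -43659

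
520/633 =0.82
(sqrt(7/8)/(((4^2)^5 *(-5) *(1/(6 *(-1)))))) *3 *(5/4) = 9 *sqrt(14)/8388608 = 0.00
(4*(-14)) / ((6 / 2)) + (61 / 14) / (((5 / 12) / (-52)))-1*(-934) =39014 / 105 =371.56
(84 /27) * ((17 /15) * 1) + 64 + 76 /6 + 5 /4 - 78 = 3.44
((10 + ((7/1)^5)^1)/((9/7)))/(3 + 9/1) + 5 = 118259/108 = 1094.99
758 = 758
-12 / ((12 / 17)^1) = -17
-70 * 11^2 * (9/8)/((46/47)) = -1791405/184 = -9735.90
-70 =-70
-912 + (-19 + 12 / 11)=-10229 / 11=-929.91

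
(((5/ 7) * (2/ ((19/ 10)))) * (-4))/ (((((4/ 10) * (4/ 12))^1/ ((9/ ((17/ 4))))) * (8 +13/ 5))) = -540000/ 119833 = -4.51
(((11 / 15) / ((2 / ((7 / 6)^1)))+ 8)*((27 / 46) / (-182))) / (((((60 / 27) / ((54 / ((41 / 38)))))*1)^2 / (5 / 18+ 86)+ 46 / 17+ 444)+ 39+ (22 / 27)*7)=-284580050613471 / 5145178858046565520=-0.00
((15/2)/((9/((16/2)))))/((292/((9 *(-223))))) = -3345/73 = -45.82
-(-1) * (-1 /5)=-0.20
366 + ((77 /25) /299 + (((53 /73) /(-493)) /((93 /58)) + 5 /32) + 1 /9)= 30335174993921 /82820368800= 366.28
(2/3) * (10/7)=20/21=0.95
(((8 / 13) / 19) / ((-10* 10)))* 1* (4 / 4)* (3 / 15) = -0.00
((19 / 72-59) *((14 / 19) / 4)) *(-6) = 29603 / 456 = 64.92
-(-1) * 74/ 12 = 37/ 6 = 6.17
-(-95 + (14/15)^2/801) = 17121179/180225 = 95.00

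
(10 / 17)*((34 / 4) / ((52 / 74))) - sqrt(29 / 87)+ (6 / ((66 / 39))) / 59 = 121079 / 16874 - sqrt(3) / 3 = 6.60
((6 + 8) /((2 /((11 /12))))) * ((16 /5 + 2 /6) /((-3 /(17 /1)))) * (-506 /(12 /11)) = 193076191 /3240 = 59591.42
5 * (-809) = -4045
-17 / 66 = -0.26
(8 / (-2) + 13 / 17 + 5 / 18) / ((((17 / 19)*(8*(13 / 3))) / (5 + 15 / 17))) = -0.56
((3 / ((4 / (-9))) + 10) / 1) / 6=13 / 24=0.54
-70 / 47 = -1.49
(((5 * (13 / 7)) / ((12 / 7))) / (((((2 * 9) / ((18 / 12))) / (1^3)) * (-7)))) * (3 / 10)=-0.02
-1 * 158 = -158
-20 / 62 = -10 / 31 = -0.32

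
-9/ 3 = -3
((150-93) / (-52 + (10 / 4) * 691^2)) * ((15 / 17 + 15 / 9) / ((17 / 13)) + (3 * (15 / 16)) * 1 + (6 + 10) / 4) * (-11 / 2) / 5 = -25402487 / 55194399120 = -0.00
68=68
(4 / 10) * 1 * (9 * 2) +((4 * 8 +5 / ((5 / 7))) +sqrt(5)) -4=44.44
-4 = -4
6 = 6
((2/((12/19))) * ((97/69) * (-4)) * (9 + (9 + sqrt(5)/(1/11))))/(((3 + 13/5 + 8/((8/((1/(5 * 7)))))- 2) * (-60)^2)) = -141911 * sqrt(5)/9464040- 12901/525780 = -0.06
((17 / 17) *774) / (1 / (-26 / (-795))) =6708 / 265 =25.31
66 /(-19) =-66 /19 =-3.47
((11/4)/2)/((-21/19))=-209/168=-1.24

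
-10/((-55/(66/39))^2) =-8/845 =-0.01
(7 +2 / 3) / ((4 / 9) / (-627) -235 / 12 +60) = 173052 / 912269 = 0.19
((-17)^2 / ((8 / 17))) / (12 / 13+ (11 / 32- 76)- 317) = -255476 / 162961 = -1.57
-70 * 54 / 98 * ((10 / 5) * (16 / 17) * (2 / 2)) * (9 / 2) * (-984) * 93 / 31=114773760 / 119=964485.38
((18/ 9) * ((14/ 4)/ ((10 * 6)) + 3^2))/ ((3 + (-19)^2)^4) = 1087/ 1053311400960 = 0.00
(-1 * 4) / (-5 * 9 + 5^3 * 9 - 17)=-4 / 1063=-0.00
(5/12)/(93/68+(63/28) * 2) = 85/1197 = 0.07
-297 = -297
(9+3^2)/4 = 9/2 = 4.50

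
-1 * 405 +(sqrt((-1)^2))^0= -404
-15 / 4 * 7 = -105 / 4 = -26.25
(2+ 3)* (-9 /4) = -11.25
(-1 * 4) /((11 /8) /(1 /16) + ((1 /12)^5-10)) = -995328 /2985985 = -0.33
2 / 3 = 0.67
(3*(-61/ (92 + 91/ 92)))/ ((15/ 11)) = -61732/ 42775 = -1.44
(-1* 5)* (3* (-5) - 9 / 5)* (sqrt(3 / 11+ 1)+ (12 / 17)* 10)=84* sqrt(154) / 11+ 10080 / 17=687.71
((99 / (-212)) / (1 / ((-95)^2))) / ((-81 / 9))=99275 / 212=468.28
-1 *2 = -2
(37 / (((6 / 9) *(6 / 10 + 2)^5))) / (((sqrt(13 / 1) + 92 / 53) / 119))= 10.41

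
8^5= 32768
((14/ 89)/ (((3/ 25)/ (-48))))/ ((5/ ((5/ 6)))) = -2800/ 267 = -10.49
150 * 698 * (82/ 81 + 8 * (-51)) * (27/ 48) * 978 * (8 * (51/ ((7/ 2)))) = -19128435788400/ 7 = -2732633684057.14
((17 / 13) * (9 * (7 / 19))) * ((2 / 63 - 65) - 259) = -26690 / 19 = -1404.74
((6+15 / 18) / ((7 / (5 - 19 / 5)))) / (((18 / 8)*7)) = 164 / 2205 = 0.07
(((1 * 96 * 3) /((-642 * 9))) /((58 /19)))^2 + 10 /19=867013786 /1646492139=0.53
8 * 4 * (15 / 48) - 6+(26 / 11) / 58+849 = 272120 / 319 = 853.04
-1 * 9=-9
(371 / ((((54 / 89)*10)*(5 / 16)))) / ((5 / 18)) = 264152 / 375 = 704.41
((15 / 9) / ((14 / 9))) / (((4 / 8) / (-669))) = -10035 / 7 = -1433.57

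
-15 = -15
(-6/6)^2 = 1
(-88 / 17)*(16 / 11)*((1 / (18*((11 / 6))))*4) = -0.91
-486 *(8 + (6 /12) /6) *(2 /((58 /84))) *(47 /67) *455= -7056921690 /1943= -3631972.05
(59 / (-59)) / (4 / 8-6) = 2 / 11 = 0.18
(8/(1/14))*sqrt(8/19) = 72.68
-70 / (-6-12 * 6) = 35 / 39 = 0.90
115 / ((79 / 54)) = 6210 / 79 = 78.61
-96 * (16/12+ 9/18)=-176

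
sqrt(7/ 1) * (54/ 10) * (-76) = -2052 * sqrt(7)/ 5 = -1085.82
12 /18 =0.67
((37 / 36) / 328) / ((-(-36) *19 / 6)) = 37 / 1346112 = 0.00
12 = 12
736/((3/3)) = 736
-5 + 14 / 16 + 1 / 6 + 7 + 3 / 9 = 27 / 8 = 3.38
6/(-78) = -1/13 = -0.08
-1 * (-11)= 11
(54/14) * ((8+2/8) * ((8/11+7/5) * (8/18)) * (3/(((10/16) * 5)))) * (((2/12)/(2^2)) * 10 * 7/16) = 1053/200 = 5.26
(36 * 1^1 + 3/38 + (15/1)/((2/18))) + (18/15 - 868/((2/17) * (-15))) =378563/570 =664.15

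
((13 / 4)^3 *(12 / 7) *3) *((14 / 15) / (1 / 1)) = 6591 / 40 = 164.78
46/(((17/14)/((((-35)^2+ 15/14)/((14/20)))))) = 7895900/119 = 66352.10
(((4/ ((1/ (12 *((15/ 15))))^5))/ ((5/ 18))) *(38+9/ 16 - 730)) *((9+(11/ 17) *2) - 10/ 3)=-293176226304/ 17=-17245660370.82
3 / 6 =1 / 2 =0.50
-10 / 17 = -0.59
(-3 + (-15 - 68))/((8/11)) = -473/4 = -118.25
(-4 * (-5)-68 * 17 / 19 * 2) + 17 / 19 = -1915 / 19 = -100.79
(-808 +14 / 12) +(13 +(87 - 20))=-4361 / 6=-726.83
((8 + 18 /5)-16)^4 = 234256 /625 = 374.81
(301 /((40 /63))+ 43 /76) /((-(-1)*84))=360727 /63840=5.65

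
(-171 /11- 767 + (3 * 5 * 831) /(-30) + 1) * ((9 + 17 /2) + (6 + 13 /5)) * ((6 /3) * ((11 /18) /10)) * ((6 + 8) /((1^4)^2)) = -1069201 /20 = -53460.05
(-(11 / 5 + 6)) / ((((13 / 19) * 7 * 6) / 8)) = -3116 / 1365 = -2.28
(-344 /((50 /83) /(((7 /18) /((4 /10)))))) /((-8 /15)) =24983 /24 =1040.96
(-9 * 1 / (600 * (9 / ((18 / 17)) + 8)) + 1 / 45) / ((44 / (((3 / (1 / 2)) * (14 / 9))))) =1477 / 326700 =0.00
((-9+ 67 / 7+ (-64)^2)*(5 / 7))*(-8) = -1147040 / 49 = -23408.98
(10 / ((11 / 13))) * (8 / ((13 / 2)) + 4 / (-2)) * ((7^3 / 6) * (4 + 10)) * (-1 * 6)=480200 / 11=43654.55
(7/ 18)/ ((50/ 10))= 7/ 90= 0.08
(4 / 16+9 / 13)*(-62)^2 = 47089 / 13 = 3622.23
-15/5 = -3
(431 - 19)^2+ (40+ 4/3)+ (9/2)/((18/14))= 169788.83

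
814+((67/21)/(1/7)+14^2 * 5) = 5449/3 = 1816.33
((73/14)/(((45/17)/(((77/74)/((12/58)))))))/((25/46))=9105217/499500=18.23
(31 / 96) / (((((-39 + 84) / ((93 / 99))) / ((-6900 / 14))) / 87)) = -3204935 / 11088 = -289.05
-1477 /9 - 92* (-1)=-649 /9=-72.11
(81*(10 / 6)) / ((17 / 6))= 810 / 17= 47.65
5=5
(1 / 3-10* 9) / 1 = -269 / 3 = -89.67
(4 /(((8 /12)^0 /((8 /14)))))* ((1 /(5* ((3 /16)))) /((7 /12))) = 1024 /245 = 4.18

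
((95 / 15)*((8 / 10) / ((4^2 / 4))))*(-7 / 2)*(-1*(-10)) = -133 / 3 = -44.33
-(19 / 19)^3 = -1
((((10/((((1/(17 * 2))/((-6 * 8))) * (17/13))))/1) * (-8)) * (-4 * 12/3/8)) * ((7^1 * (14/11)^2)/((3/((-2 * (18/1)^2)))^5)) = 128812329752026152960/121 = 1064564708694431016.20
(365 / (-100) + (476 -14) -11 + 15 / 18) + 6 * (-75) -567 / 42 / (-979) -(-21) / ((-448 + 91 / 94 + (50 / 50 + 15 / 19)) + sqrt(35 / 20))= -3817643781661877 / 2063543474185380 -5582143 * sqrt(7) / 105390371511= -1.85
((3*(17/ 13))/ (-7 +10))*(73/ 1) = 1241/ 13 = 95.46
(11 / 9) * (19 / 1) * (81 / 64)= 1881 / 64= 29.39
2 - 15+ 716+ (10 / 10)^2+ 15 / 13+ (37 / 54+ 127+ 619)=1019191 / 702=1451.84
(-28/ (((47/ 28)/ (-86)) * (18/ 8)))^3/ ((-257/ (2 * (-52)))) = 2040125363002015744/ 19451550519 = 104882403.13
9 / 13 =0.69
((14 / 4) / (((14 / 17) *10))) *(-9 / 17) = -9 / 40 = -0.22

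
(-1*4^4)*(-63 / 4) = 4032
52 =52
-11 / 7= -1.57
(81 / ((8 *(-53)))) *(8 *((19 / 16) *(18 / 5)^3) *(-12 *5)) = 6731586 / 1325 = 5080.44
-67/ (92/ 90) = -3015/ 46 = -65.54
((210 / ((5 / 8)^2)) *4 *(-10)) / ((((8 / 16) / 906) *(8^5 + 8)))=-1188.83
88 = 88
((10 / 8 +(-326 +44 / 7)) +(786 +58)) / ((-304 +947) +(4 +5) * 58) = 2943 / 6524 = 0.45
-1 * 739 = -739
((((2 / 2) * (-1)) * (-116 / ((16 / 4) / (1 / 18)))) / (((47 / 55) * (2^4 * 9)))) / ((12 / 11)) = 17545 / 1461888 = 0.01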